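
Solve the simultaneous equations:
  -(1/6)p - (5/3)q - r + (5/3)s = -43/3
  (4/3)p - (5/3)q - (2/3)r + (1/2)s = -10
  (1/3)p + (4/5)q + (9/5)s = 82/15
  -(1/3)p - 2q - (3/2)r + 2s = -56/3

p = 2, q = 6, r = 4, s = 0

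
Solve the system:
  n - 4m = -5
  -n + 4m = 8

Row-reduce:
R1 ← R1 / (-4).
R2 ← R2 − 4·R1.
Row 2 reduces to 0 = 3, a contradiction. The system is inconsistent.

no solution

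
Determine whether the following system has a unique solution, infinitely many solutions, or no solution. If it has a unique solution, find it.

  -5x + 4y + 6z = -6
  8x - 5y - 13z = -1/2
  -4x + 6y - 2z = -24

no solution

Row-reduce:
R1 ← R1 / (-5).
R2 ← R2 − 8·R1.
R3 ← R3 + 4·R1.
R2 ← R2 / (7/5).
R1 ← R1 + 4/5·R2.
R3 ← R3 − 14/5·R2.
Row 3 reduces to 0 = 1, a contradiction. The system is inconsistent.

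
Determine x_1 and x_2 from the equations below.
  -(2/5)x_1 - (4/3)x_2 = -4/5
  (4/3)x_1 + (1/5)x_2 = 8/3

Row-reduce the augmented matrix:
R1 ← R1 / (-2/5).
R2 ← R2 − 4/3·R1.
R2 ← R2 / (-191/45).
R1 ← R1 − 10/3·R2.
Reading off the reduced rows gives x_1 = 2, x_2 = 0.

x_1 = 2, x_2 = 0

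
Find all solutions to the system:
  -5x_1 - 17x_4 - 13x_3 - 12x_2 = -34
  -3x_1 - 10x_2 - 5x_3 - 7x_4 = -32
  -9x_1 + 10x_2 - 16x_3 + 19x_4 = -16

Row-reduce:
R1 ← R1 / (-5).
R2 ← R2 + 3·R1.
R3 ← R3 + 9·R1.
R2 ← R2 / (-14/5).
R1 ← R1 − 12/5·R2.
R3 ← R3 − 158/5·R2.
R3 ← R3 / (39).
R1 ← R1 − 5·R3.
R2 ← R2 + 1·R3.
Rank is 3 with 4 unknowns, leaving x_4 free.

infinitely many solutions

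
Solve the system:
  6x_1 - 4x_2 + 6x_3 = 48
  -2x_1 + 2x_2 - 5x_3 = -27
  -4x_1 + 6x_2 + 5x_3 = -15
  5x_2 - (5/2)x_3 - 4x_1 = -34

Row-reduce:
R1 ← R1 / (6).
R2 ← R2 + 2·R1.
R3 ← R3 + 4·R1.
R4 ← R4 + 4·R1.
R2 ← R2 / (2/3).
R1 ← R1 + 2/3·R2.
R3 ← R3 − 10/3·R2.
R4 ← R4 − 7/3·R2.
R3 ← R3 / (24).
R1 ← R1 + 2·R3.
R2 ← R2 + 9/2·R3.
R4 ← R4 − 12·R3.
Row 4 reduces to 0 = 1/2, a contradiction. The system is inconsistent.

no solution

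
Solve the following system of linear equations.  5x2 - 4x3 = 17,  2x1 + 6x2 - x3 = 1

infinitely many solutions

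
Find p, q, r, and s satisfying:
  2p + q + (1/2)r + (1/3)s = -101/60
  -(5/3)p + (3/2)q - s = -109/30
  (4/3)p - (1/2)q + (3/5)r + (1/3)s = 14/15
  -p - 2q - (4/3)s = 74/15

p = 4/5, q = -11/5, r = -3/2, s = -1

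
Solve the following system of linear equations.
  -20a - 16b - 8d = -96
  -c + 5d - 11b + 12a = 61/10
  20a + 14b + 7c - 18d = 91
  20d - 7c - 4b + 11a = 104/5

a = 14/5, b = 5/2, c = 0, d = 0

Row-reduce the augmented matrix:
R1 ← R1 / (-20).
R2 ← R2 − 12·R1.
R3 ← R3 − 20·R1.
R4 ← R4 − 11·R1.
R2 ← R2 / (-103/5).
R1 ← R1 − 4/5·R2.
R3 ← R3 + 2·R2.
R4 ← R4 + 64/5·R2.
R3 ← R3 / (731/103).
R1 ← R1 + 4/103·R3.
R2 ← R2 − 5/103·R3.
R4 ← R4 + 657/103·R3.
R4 ← R4 / (-5782/731).
R1 ← R1 − 194/731·R4.
R2 ← R2 − 123/731·R4.
R3 ← R3 + 2680/731·R4.
Reading off the reduced rows gives a = 14/5, b = 5/2, c = 0, d = 0.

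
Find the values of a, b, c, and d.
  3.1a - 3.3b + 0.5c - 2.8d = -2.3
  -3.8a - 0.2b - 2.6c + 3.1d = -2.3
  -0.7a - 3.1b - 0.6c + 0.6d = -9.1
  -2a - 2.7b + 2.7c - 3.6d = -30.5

a = 4, b = 3, c = -4, d = 1

Row-reduce the augmented matrix:
R1 ← R1 / (31/10).
R2 ← R2 + 19/5·R1.
R3 ← R3 + 7/10·R1.
R4 ← R4 + 2·R1.
R2 ← R2 / (-658/155).
R1 ← R1 + 33/31·R2.
R3 ← R3 + 596/155·R2.
R4 ← R4 + 1497/310·R2.
R3 ← R3 / (617/470).
R1 ← R1 − 31/47·R3.
R2 ← R2 − 22/47·R3.
R4 ← R4 − 2483/470·R3.
R4 ← R4 / (-1055529/172760).
R1 ← R1 + 16497/17276·R4.
R2 ← R2 + 303/17276·R4.
R3 ← R3 − 884/4319·R4.
Reading off the reduced rows gives a = 4, b = 3, c = -4, d = 1.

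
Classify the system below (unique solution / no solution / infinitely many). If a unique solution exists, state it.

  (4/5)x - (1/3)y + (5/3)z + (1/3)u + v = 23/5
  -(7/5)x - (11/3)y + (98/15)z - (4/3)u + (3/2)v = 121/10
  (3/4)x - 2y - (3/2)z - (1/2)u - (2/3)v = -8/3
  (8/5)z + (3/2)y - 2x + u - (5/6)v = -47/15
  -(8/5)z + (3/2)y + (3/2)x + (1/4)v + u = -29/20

infinitely many solutions

Row-reduce:
R1 ← R1 / (4/5).
R2 ← R2 + 7/5·R1.
R3 ← R3 − 3/4·R1.
R4 ← R4 + 2·R1.
R5 ← R5 − 3/2·R1.
R2 ← R2 / (-17/4).
R1 ← R1 + 5/12·R2.
R3 ← R3 + 27/16·R2.
R4 ← R4 − 2/3·R2.
R5 ← R5 − 17/8·R2.
R3 ← R3 / (-2317/340).
R1 ← R1 − 59/51·R3.
R2 ← R2 + 189/85·R3.
R4 ← R4 − 3697/510·R3.
R4 ← R4 / (1160/993).
R1 ← R1 − 400/993·R4.
R2 ← R2 − 114/331·R4.
R3 ← R3 − 25/331·R4.
Rank is 4 with 5 unknowns, leaving v free.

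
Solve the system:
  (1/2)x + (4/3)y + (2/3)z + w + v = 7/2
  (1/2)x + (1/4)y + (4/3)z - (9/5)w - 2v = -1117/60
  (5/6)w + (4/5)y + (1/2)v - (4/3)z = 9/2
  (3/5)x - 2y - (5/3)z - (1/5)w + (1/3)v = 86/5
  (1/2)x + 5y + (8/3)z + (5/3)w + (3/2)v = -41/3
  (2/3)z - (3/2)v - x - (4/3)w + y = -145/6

Row-reduce the augmented matrix:
R1 ← R1 / (1/2).
R2 ← R2 − 1/2·R1.
R4 ← R4 − 3/5·R1.
R5 ← R5 − 1/2·R1.
R6 ← R6 + 1·R1.
R2 ← R2 / (-13/12).
R1 ← R1 − 8/3·R2.
R3 ← R3 − 4/5·R2.
R4 ← R4 + 18/5·R2.
R5 ← R5 − 11/3·R2.
R6 ← R6 − 11/3·R2.
R3 ← R3 / (-164/195).
R1 ← R1 − 116/39·R3.
R2 ← R2 + 8/13·R3.
R4 ← R4 + 913/195·R3.
R5 ← R5 − 166/39·R3.
R6 ← R6 − 166/39·R3.
R4 ← R4 / (363499/24600).
R1 ← R1 + 11387/1230·R4.
R2 ← R2 − 143/41·R4.
R3 ← R3 − 2407/1640·R4.
R5 ← R5 + 12347/820·R4.
R6 ← R6 + 12347/820·R4.
R5 ← R5 / (488175/726998).
R1 ← R1 − 4340/18483·R5.
R2 ← R2 + 137500/363499·R5.
R3 ← R3 − 67966/363499·R5.
R4 ← R4 − 458845/363499·R5.
R6 ← R6 − 488175/726998·R5.
R6 reduces to 0 = 0, so the extra equation is consistent.
Reading off the reduced rows gives x = 5, y = -5, z = -2, w = 4, v = 5.

x = 5, y = -5, z = -2, w = 4, v = 5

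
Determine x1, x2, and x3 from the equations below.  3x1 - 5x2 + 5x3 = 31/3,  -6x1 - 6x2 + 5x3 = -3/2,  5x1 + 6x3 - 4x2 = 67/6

Row-reduce the augmented matrix:
R1 ← R1 / (3).
R2 ← R2 + 6·R1.
R3 ← R3 − 5·R1.
R2 ← R2 / (-16).
R1 ← R1 + 5/3·R2.
R3 ← R3 − 13/3·R2.
R3 ← R3 / (83/48).
R1 ← R1 − 5/48·R3.
R2 ← R2 + 15/16·R3.
Reading off the reduced rows gives x1 = 3/2, x2 = -5/3, x3 = -1/2.

x1 = 3/2, x2 = -5/3, x3 = -1/2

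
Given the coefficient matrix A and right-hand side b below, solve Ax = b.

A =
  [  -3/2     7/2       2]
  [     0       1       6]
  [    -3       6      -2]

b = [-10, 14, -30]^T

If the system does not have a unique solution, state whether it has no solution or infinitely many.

Row-reduce:
R1 ← R1 / (-3/2).
R3 ← R3 + 3·R1.
R1 ← R1 + 7/3·R2.
R3 ← R3 + 1·R2.
Row 3 reduces to 0 = 4, a contradiction. The system is inconsistent.

no solution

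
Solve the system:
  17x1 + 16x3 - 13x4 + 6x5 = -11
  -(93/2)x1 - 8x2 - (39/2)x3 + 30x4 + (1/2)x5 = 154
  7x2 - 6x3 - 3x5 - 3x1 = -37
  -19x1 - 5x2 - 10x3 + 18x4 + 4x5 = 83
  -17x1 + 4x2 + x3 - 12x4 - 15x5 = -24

Row-reduce:
R1 ← R1 / (17).
R2 ← R2 + 93/2·R1.
R3 ← R3 + 3·R1.
R4 ← R4 + 19·R1.
R5 ← R5 + 17·R1.
R2 ← R2 / (-8).
R3 ← R3 − 7·R2.
R4 ← R4 + 5·R2.
R5 ← R5 − 4·R2.
R3 ← R3 / (4911/272).
R1 ← R1 − 16/17·R3.
R2 ← R2 + 825/272·R3.
R4 ← R4 + 1981/272·R3.
R5 ← R5 − 1981/68·R3.
R4 ← R4 / (6642/1637).
R1 ← R1 + 641/1637·R4.
R2 ← R2 + 831/1637·R4.
R3 ← R3 + 649/1637·R4.
R5 ← R5 + 26568/1637·R4.
Rank is 4 with 5 unknowns, leaving x5 free.

infinitely many solutions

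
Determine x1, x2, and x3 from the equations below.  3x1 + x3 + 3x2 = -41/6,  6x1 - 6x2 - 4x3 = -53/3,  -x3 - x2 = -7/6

Row-reduce the augmented matrix:
R1 ← R1 / (3).
R2 ← R2 − 6·R1.
R2 ← R2 / (-12).
R1 ← R1 − 1·R2.
R3 ← R3 + 1·R2.
R3 ← R3 / (-1/2).
R1 ← R1 + 1/6·R3.
R2 ← R2 − 1/2·R3.
Reading off the reduced rows gives x1 = -7/3, x2 = -1/2, x3 = 5/3.

x1 = -7/3, x2 = -1/2, x3 = 5/3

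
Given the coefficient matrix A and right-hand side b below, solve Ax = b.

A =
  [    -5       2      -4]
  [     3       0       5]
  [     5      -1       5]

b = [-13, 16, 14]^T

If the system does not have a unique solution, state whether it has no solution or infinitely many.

x_1 = -3, x_2 = -4, x_3 = 5

Row-reduce the augmented matrix:
R1 ← R1 / (-5).
R2 ← R2 − 3·R1.
R3 ← R3 − 5·R1.
R2 ← R2 / (6/5).
R1 ← R1 + 2/5·R2.
R3 ← R3 − 1·R2.
R3 ← R3 / (-7/6).
R1 ← R1 − 5/3·R3.
R2 ← R2 − 13/6·R3.
Reading off the reduced rows gives x_1 = -3, x_2 = -4, x_3 = 5.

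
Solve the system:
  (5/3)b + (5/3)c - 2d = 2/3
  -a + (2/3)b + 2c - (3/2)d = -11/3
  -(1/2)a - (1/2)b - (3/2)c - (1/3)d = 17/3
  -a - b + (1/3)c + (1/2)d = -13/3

Row-reduce:
Swap R1 and R2.
R1 ← R1 / (-1).
R3 ← R3 + 1/2·R1.
R4 ← R4 + 1·R1.
R2 ← R2 / (5/3).
R1 ← R1 + 2/3·R2.
R3 ← R3 + 5/6·R2.
R4 ← R4 + 5/3·R2.
R3 ← R3 / (-5/3).
R1 ← R1 + 4/3·R3.
R2 ← R2 − 1·R3.
Rank is 3 with 4 unknowns, leaving d free.

infinitely many solutions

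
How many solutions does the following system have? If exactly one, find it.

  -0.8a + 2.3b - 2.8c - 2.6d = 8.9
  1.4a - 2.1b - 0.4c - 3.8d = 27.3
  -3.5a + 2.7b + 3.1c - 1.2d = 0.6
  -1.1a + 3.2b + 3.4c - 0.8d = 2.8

a = 2, b = -1, c = 1, d = -6

Row-reduce the augmented matrix:
R1 ← R1 / (-4/5).
R2 ← R2 − 7/5·R1.
R3 ← R3 + 7/2·R1.
R4 ← R4 + 11/10·R1.
R2 ← R2 / (77/40).
R1 ← R1 + 23/8·R2.
R3 ← R3 + 589/80·R2.
R4 ← R4 − 3/80·R2.
R3 ← R3 / (-3789/770).
R1 ← R1 + 340/77·R3.
R2 ← R2 + 212/77·R3.
R4 ← R4 − 2831/385·R3.
R4 ← R4 / (-560401/18945).
R1 ← R1 − 39050/3789·R4.
R2 ← R2 − 29698/3789·R4.
R3 ← R3 − 16756/3789·R4.
Reading off the reduced rows gives a = 2, b = -1, c = 1, d = -6.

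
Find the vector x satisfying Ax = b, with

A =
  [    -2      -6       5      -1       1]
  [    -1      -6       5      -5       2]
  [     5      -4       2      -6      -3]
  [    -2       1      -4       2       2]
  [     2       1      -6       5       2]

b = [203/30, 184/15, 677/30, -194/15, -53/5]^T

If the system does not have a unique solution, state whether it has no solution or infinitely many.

x_1 = 2, x_2 = -3/5, x_3 = 4/3, x_4 = -1, x_5 = -1/2

Row-reduce the augmented matrix:
R1 ← R1 / (-2).
R2 ← R2 + 1·R1.
R3 ← R3 − 5·R1.
R4 ← R4 + 2·R1.
R5 ← R5 − 2·R1.
R2 ← R2 / (-3).
R1 ← R1 − 3·R2.
R3 ← R3 + 19·R2.
R4 ← R4 − 7·R2.
R5 ← R5 + 5·R2.
R3 ← R3 / (-4/3).
R2 ← R2 + 5/6·R3.
R4 ← R4 + 19/6·R3.
R5 ← R5 + 31/6·R3.
R4 ← R4 / (-55).
R1 ← R1 + 4·R4.
R2 ← R2 + 11·R4.
R3 ← R3 + 15·R4.
R5 ← R5 + 66·R4.
R5 ← R5 / (107/20).
R1 ← R1 + 58/55·R5.
R2 ← R2 − 1/10·R5.
R3 ← R3 + 9/44·R5.
R4 ← R4 + 113/220·R5.
Reading off the reduced rows gives x_1 = 2, x_2 = -3/5, x_3 = 4/3, x_4 = -1, x_5 = -1/2.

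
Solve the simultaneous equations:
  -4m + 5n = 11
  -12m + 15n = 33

Row-reduce:
R1 ← R1 / (-4).
R2 ← R2 + 12·R1.
Rank is 1 with 2 unknowns, leaving n free.

infinitely many solutions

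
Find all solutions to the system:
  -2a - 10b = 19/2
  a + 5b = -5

Row-reduce:
R1 ← R1 / (-2).
R2 ← R2 − 1·R1.
Row 2 reduces to 0 = -1/4, a contradiction. The system is inconsistent.

no solution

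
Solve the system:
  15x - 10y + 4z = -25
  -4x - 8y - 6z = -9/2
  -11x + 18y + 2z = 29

no solution

Row-reduce:
R1 ← R1 / (15).
R2 ← R2 + 4·R1.
R3 ← R3 + 11·R1.
R2 ← R2 / (-32/3).
R1 ← R1 + 2/3·R2.
R3 ← R3 − 32/3·R2.
Row 3 reduces to 0 = -1/2, a contradiction. The system is inconsistent.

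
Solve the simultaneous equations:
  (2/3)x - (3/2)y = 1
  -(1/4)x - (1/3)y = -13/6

x = 6, y = 2

Row-reduce the augmented matrix:
R1 ← R1 / (2/3).
R2 ← R2 + 1/4·R1.
R2 ← R2 / (-43/48).
R1 ← R1 + 9/4·R2.
Reading off the reduced rows gives x = 6, y = 2.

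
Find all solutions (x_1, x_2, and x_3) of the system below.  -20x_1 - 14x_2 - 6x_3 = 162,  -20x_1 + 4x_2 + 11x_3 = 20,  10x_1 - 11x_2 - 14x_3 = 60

Row-reduce:
R1 ← R1 / (-20).
R2 ← R2 + 20·R1.
R3 ← R3 − 10·R1.
R2 ← R2 / (18).
R1 ← R1 − 7/10·R2.
R3 ← R3 + 18·R2.
Row 3 reduces to 0 = -1, a contradiction. The system is inconsistent.

no solution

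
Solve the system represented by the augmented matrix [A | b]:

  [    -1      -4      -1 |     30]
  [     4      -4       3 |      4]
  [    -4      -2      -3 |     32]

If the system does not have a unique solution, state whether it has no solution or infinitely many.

Row-reduce the augmented matrix:
R1 ← R1 / (-1).
R2 ← R2 − 4·R1.
R3 ← R3 + 4·R1.
R2 ← R2 / (-20).
R1 ← R1 − 4·R2.
R3 ← R3 − 14·R2.
R3 ← R3 / (3/10).
R1 ← R1 − 4/5·R3.
R2 ← R2 − 1/20·R3.
Reading off the reduced rows gives x_1 = -2, x_2 = -6, x_3 = -4.

x_1 = -2, x_2 = -6, x_3 = -4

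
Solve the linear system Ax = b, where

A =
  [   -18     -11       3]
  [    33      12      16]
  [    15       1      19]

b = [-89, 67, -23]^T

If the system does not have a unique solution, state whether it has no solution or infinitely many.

no solution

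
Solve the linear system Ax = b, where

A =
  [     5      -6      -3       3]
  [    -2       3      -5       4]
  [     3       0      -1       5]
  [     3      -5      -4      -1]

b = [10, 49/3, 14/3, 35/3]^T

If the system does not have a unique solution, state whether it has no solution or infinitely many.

x_1 = 0, x_2 = 0, x_3 = -3, x_4 = 1/3

Row-reduce the augmented matrix:
R1 ← R1 / (5).
R2 ← R2 + 2·R1.
R3 ← R3 − 3·R1.
R4 ← R4 − 3·R1.
R2 ← R2 / (3/5).
R1 ← R1 + 6/5·R2.
R3 ← R3 − 18/5·R2.
R4 ← R4 + 7/5·R2.
R3 ← R3 / (38).
R1 ← R1 + 13·R3.
R2 ← R2 + 31/3·R3.
R4 ← R4 + 50/3·R3.
R4 ← R4 / (-56/19).
R1 ← R1 − 27/19·R4.
R2 ← R2 − 20/19·R4.
R3 ← R3 + 14/19·R4.
Reading off the reduced rows gives x_1 = 0, x_2 = 0, x_3 = -3, x_4 = 1/3.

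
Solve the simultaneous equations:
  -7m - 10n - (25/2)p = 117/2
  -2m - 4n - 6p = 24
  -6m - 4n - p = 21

infinitely many solutions

Row-reduce:
R1 ← R1 / (-7).
R2 ← R2 + 2·R1.
R3 ← R3 + 6·R1.
R2 ← R2 / (-8/7).
R1 ← R1 − 10/7·R2.
R3 ← R3 − 32/7·R2.
Rank is 2 with 3 unknowns, leaving p free.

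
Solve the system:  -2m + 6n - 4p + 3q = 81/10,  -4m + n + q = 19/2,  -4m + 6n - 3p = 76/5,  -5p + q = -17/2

m = -2, n = 2, p = 8/5, q = -1/2

Row-reduce the augmented matrix:
R1 ← R1 / (-2).
R2 ← R2 + 4·R1.
R3 ← R3 + 4·R1.
R2 ← R2 / (-11).
R1 ← R1 + 3·R2.
R3 ← R3 + 6·R2.
R3 ← R3 / (7/11).
R1 ← R1 + 2/11·R3.
R2 ← R2 + 8/11·R3.
R4 ← R4 + 5·R3.
R4 ← R4 / (-173/7).
R1 ← R1 + 15/14·R4.
R2 ← R2 + 23/7·R4.
R3 ← R3 + 36/7·R4.
Reading off the reduced rows gives m = -2, n = 2, p = 8/5, q = -1/2.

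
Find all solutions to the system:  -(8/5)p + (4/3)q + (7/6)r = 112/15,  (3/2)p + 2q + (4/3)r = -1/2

infinitely many solutions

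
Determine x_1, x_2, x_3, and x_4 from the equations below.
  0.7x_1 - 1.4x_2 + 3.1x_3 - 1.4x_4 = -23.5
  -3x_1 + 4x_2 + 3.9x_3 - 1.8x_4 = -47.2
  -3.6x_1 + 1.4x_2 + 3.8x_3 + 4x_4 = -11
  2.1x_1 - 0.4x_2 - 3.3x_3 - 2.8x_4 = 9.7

Row-reduce the augmented matrix:
R1 ← R1 / (7/10).
R2 ← R2 + 3·R1.
R3 ← R3 + 18/5·R1.
R4 ← R4 − 21/10·R1.
R2 ← R2 / (-2).
R1 ← R1 + 2·R2.
R3 ← R3 + 29/5·R2.
R4 ← R4 − 19/5·R2.
R3 ← R3 / (-21067/700).
R1 ← R1 + 893/70·R3.
R2 ← R2 + 1203/140·R3.
R4 ← R4 − 14037/700·R3.
R4 ← R4 / (-50603/105335).
R1 ← R1 + 51232/21067·R4.
R2 ← R2 + 34650/21067·R4.
R3 ← R3 + 13594/21067·R4.
Reading off the reduced rows gives x_1 = 3, x_2 = -1, x_3 = -6, x_4 = 6.

x_1 = 3, x_2 = -1, x_3 = -6, x_4 = 6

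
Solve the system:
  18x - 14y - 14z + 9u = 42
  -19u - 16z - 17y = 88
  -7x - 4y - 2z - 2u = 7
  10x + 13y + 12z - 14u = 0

x = 1, y = -2, z = -1, u = -2

Row-reduce the augmented matrix:
R1 ← R1 / (18).
R3 ← R3 + 7·R1.
R4 ← R4 − 10·R1.
R2 ← R2 / (-17).
R1 ← R1 + 7/9·R2.
R3 ← R3 + 85/9·R2.
R4 ← R4 − 187/9·R2.
R3 ← R3 / (13/9).
R1 ← R1 + 7/153·R3.
R2 ← R2 − 16/17·R3.
R4 ← R4 − 2/9·R3.
R4 ← R4 / (-573/13).
R1 ← R1 − 387/221·R4.
R2 ← R2 + 1489/221·R4.
R3 ← R3 − 217/26·R4.
Reading off the reduced rows gives x = 1, y = -2, z = -1, u = -2.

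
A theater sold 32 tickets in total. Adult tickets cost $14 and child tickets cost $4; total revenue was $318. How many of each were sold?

adult tickets: 19, child tickets: 13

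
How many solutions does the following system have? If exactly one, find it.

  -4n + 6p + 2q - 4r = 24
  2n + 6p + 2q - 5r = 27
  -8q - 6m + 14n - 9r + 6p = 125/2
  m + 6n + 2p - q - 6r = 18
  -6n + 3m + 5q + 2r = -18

no solution

Row-reduce:
Swap R1 and R3.
R1 ← R1 / (-6).
R4 ← R4 − 1·R1.
R5 ← R5 − 3·R1.
R2 ← R2 / (2).
R1 ← R1 + 7/3·R2.
R3 ← R3 + 4·R2.
R4 ← R4 − 25/3·R2.
R5 ← R5 − 1·R2.
R3 ← R3 / (18).
R1 ← R1 − 6·R3.
R2 ← R2 − 3·R3.
R4 ← R4 + 22·R3.
R4 ← R4 / (-10/3).
R1 ← R1 − 5/3·R4.
R3 ← R3 − 1/3·R4.
Row 5 reduces to 0 = -1/4, a contradiction. The system is inconsistent.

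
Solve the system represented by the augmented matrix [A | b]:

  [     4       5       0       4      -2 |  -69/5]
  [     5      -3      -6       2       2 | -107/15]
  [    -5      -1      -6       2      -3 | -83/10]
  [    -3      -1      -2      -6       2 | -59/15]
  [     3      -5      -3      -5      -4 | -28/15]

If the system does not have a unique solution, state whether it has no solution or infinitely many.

x_1 = -2/3, x_2 = -8/3, x_3 = 12/5, x_4 = 4/5, x_5 = 1/2

Row-reduce the augmented matrix:
R1 ← R1 / (4).
R2 ← R2 − 5·R1.
R3 ← R3 + 5·R1.
R4 ← R4 + 3·R1.
R5 ← R5 − 3·R1.
R2 ← R2 / (-37/4).
R1 ← R1 − 5/4·R2.
R3 ← R3 − 21/4·R2.
R4 ← R4 − 11/4·R2.
R5 ← R5 + 35/4·R2.
R3 ← R3 / (-348/37).
R1 ← R1 + 30/37·R3.
R2 ← R2 − 24/37·R3.
R4 ← R4 + 140/37·R3.
R5 ← R5 − 99/37·R3.
R4 ← R4 / (-524/87).
R1 ← R1 − 4/29·R4.
R2 ← R2 − 20/29·R4.
R3 ← R3 + 49/87·R4.
R5 ← R5 + 106/29·R4.
R5 ← R5 / (-4941/524).
R1 ← R1 − 113/262·R5.
R2 ← R2 + 45/131·R5.
R3 ← R3 − 4/131·R5.
R4 ← R4 + 263/524·R5.
Reading off the reduced rows gives x_1 = -2/3, x_2 = -8/3, x_3 = 12/5, x_4 = 4/5, x_5 = 1/2.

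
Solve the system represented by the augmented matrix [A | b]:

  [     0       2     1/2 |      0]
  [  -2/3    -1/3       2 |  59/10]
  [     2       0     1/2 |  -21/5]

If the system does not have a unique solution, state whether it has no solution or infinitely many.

x_1 = -13/5, x_2 = -1/2, x_3 = 2

Row-reduce the augmented matrix:
Swap R1 and R2.
R1 ← R1 / (-2/3).
R3 ← R3 − 2·R1.
R2 ← R2 / (2).
R1 ← R1 − 1/2·R2.
R3 ← R3 + 1·R2.
R3 ← R3 / (27/4).
R1 ← R1 + 25/8·R3.
R2 ← R2 − 1/4·R3.
Reading off the reduced rows gives x_1 = -13/5, x_2 = -1/2, x_3 = 2.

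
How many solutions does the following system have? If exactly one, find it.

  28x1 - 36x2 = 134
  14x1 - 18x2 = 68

Row-reduce:
R1 ← R1 / (28).
R2 ← R2 − 14·R1.
Row 2 reduces to 0 = 1, a contradiction. The system is inconsistent.

no solution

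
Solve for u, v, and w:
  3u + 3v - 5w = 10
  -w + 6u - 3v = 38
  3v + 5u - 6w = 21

u = 6, v = -1, w = 1

Row-reduce the augmented matrix:
R1 ← R1 / (3).
R2 ← R2 − 6·R1.
R3 ← R3 − 5·R1.
R2 ← R2 / (-9).
R1 ← R1 − 1·R2.
R3 ← R3 + 2·R2.
R3 ← R3 / (1/3).
R1 ← R1 + 2/3·R3.
R2 ← R2 + 1·R3.
Reading off the reduced rows gives u = 6, v = -1, w = 1.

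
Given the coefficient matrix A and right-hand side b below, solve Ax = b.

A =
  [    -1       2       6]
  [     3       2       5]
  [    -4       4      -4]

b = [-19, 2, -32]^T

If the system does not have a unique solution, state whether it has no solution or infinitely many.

x_1 = 5, x_2 = -4, x_3 = -1

Row-reduce the augmented matrix:
R1 ← R1 / (-1).
R2 ← R2 − 3·R1.
R3 ← R3 + 4·R1.
R2 ← R2 / (8).
R1 ← R1 + 2·R2.
R3 ← R3 + 4·R2.
R3 ← R3 / (-33/2).
R1 ← R1 + 1/4·R3.
R2 ← R2 − 23/8·R3.
Reading off the reduced rows gives x_1 = 5, x_2 = -4, x_3 = -1.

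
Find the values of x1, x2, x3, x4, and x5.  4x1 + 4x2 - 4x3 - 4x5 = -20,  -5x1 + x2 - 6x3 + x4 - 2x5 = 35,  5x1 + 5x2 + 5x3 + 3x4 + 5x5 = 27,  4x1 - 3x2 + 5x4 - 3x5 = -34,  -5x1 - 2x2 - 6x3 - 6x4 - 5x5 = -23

x1 = -6, x2 = 5, x3 = -1, x4 = 4, x5 = 5

Row-reduce the augmented matrix:
R1 ← R1 / (4).
R2 ← R2 + 5·R1.
R3 ← R3 − 5·R1.
R4 ← R4 − 4·R1.
R5 ← R5 + 5·R1.
R2 ← R2 / (6).
R1 ← R1 − 1·R2.
R4 ← R4 + 7·R2.
R5 ← R5 − 3·R2.
R3 ← R3 / (10).
R1 ← R1 − 5/6·R3.
R2 ← R2 + 11/6·R3.
R4 ← R4 + 53/6·R3.
R5 ← R5 + 11/2·R3.
R4 ← R4 / (529/60).
R1 ← R1 + 5/12·R4.
R2 ← R2 − 43/60·R4.
R3 ← R3 − 3/10·R4.
R5 ← R5 + 97/20·R4.
R5 ← R5 / (-44/529).
R1 ← R1 + 311/529·R5.
R2 ← R2 − 281/529·R5.
R3 ← R3 − 499/529·R5.
R4 ← R4 − 100/529·R5.
Reading off the reduced rows gives x1 = -6, x2 = 5, x3 = -1, x4 = 4, x5 = 5.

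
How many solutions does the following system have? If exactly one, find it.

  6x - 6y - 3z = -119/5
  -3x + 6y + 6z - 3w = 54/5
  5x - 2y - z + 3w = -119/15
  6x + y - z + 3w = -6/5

Row-reduce the augmented matrix:
R1 ← R1 / (6).
R2 ← R2 + 3·R1.
R3 ← R3 − 5·R1.
R4 ← R4 − 6·R1.
R2 ← R2 / (3).
R1 ← R1 + 1·R2.
R3 ← R3 − 3·R2.
R4 ← R4 − 7·R2.
R3 ← R3 / (-3).
R1 ← R1 − 1·R3.
R2 ← R2 − 3/2·R3.
R4 ← R4 + 17/2·R3.
R4 ← R4 / (-7).
R1 ← R1 − 1·R4.
R2 ← R2 − 2·R4.
R3 ← R3 + 2·R4.
Reading off the reduced rows gives x = -5/3, y = 14/5, z = -1, w = 5/3.

x = -5/3, y = 14/5, z = -1, w = 5/3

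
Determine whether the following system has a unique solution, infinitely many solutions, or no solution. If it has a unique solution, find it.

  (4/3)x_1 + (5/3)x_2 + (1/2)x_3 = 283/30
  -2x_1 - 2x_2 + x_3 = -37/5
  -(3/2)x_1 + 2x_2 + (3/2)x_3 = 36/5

x_1 = 11/5, x_2 = 3, x_3 = 3

Row-reduce the augmented matrix:
R1 ← R1 / (4/3).
R2 ← R2 + 2·R1.
R3 ← R3 + 3/2·R1.
R2 ← R2 / (1/2).
R1 ← R1 − 5/4·R2.
R3 ← R3 − 31/8·R2.
R3 ← R3 / (-23/2).
R1 ← R1 + 4·R3.
R2 ← R2 − 7/2·R3.
Reading off the reduced rows gives x_1 = 11/5, x_2 = 3, x_3 = 3.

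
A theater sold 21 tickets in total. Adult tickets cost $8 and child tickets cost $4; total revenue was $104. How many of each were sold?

Let a = adult tickets, c = child tickets.
  a + c = 21
  8a + 4c = 104
Row-reduce the augmented matrix:
R2 ← R2 − 8·R1.
R2 ← R2 / (-4).
R1 ← R1 − 1·R2.
Reading off the reduced rows gives a = 5, c = 16.

adult tickets: 5, child tickets: 16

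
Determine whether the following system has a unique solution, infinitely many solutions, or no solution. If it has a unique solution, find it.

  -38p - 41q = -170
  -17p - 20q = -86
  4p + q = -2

Row-reduce the augmented matrix:
R1 ← R1 / (-38).
R2 ← R2 + 17·R1.
R3 ← R3 − 4·R1.
R2 ← R2 / (-63/38).
R1 ← R1 − 41/38·R2.
R3 ← R3 + 63/19·R2.
R3 reduces to 0 = 0, so the extra equation is consistent.
Reading off the reduced rows gives p = -2, q = 6.

p = -2, q = 6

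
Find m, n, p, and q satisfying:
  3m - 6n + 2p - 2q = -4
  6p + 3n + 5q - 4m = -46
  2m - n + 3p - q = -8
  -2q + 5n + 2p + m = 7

Row-reduce the augmented matrix:
R1 ← R1 / (3).
R2 ← R2 + 4·R1.
R3 ← R3 − 2·R1.
R4 ← R4 − 1·R1.
R2 ← R2 / (-5).
R1 ← R1 + 2·R2.
R3 ← R3 − 3·R2.
R4 ← R4 − 7·R2.
R3 ← R3 / (103/15).
R1 ← R1 + 14/5·R3.
R2 ← R2 + 26/15·R3.
R4 ← R4 − 202/15·R3.
R4 ← R4 / (-151/103).
R1 ← R1 + 92/103·R4.
R2 ← R2 + 3/103·R4.
R3 ← R3 − 26/103·R4.
Reading off the reduced rows gives m = 0, n = 1, p = -4, q = -5.

m = 0, n = 1, p = -4, q = -5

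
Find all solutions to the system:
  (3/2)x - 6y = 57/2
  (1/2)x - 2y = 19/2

infinitely many solutions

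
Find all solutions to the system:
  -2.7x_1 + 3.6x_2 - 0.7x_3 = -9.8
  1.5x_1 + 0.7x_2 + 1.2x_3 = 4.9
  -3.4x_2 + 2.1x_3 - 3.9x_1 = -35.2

x_1 = 6, x_2 = 1, x_3 = -4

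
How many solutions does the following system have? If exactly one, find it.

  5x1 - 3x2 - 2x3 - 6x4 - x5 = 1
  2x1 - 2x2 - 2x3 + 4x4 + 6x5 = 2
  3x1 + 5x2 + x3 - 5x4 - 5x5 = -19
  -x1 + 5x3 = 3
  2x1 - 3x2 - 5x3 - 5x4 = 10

x1 = -3, x2 = -2, x3 = 0, x4 = -2, x5 = 2

Row-reduce the augmented matrix:
R1 ← R1 / (5).
R2 ← R2 − 2·R1.
R3 ← R3 − 3·R1.
R4 ← R4 + 1·R1.
R5 ← R5 − 2·R1.
R2 ← R2 / (-4/5).
R1 ← R1 + 3/5·R2.
R3 ← R3 − 34/5·R2.
R4 ← R4 + 3/5·R2.
R5 ← R5 + 9/5·R2.
R3 ← R3 / (-8).
R1 ← R1 − 1/2·R3.
R2 ← R2 − 3/2·R3.
R4 ← R4 − 11/2·R3.
R5 ← R5 + 3/2·R3.
R4 ← R4 / (487/16).
R1 ← R1 + 43/16·R4.
R2 ← R2 − 31/16·R4.
R3 ← R3 + 53/8·R4.
R5 ← R5 + 431/16·R4.
R5 ← R5 / (1277/487).
R1 ← R1 − 350/487·R5.
R2 ← R2 + 241/487·R5.
R3 ← R3 − 70/487·R5.
R4 ← R4 − 470/487·R5.
Reading off the reduced rows gives x1 = -3, x2 = -2, x3 = 0, x4 = -2, x5 = 2.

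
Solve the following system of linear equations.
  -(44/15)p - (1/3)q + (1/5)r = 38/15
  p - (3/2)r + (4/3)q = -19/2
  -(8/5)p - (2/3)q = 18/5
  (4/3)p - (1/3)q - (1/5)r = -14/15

no solution

Row-reduce:
R1 ← R1 / (-44/15).
R2 ← R2 − 1·R1.
R3 ← R3 + 8/5·R1.
R4 ← R4 − 4/3·R1.
R2 ← R2 / (161/132).
R1 ← R1 − 5/44·R2.
R3 ← R3 + 16/33·R2.
R4 ← R4 + 16/33·R2.
R3 ← R3 / (-78/115).
R1 ← R1 − 3/46·R3.
R2 ← R2 + 27/23·R3.
R4 ← R4 + 78/115·R3.
Row 4 reduces to 0 = -2, a contradiction. The system is inconsistent.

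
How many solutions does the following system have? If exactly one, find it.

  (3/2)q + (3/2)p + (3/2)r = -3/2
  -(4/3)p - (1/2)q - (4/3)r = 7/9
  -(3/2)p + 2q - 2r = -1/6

Row-reduce the augmented matrix:
R1 ← R1 / (3/2).
R2 ← R2 + 4/3·R1.
R3 ← R3 + 3/2·R1.
R2 ← R2 / (5/6).
R1 ← R1 − 1·R2.
R3 ← R3 − 7/2·R2.
R3 ← R3 / (-1/2).
R1 ← R1 − 1·R3.
Reading off the reduced rows gives p = 1, q = -2/3, r = -4/3.

p = 1, q = -2/3, r = -4/3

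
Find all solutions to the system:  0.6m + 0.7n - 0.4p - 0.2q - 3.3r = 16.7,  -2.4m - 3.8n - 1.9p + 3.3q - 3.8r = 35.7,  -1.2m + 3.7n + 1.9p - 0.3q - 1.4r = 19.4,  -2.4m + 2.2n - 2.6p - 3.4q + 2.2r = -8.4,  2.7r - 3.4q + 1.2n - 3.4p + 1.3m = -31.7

m = -5, n = 1, p = 1, q = 2, r = -6

Row-reduce the augmented matrix:
R1 ← R1 / (3/5).
R2 ← R2 + 12/5·R1.
R3 ← R3 + 6/5·R1.
R4 ← R4 + 12/5·R1.
R5 ← R5 − 13/10·R1.
R2 ← R2 / (-1).
R1 ← R1 − 7/6·R2.
R3 ← R3 − 51/10·R2.
R4 ← R4 − 5·R2.
R5 ← R5 + 19/60·R2.
R3 ← R3 / (-67/4).
R1 ← R1 + 19/4·R3.
R2 ← R2 − 7/2·R3.
R4 ← R4 + 217/10·R3.
R5 ← R5 + 57/40·R3.
R4 ← R4 / (-12246/1675).
R1 ← R1 + 838/1005·R4.
R2 ← R2 − 6/335·R4.
R3 ← R3 + 241/335·R4.
R5 ← R5 + 24037/5025·R4.
R5 ← R5 / (164749/28260).
R1 ← R1 + 55903/36738·R5.
R2 ← R2 + 5557/2041·R5.
R3 ← R3 − 37079/12246·R5.
R4 ← R4 + 44699/12246·R5.
Reading off the reduced rows gives m = -5, n = 1, p = 1, q = 2, r = -6.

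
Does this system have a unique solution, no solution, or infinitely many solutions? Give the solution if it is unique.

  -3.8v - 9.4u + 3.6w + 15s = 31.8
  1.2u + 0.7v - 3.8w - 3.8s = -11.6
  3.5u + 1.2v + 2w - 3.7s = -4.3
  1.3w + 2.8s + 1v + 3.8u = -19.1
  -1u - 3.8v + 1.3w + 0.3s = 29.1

u = -3, v = -6, w = 3, s = -2

Row-reduce the augmented matrix:
R1 ← R1 / (-47/5).
R2 ← R2 − 6/5·R1.
R3 ← R3 − 7/2·R1.
R4 ← R4 − 19/5·R1.
R5 ← R5 + 1·R1.
R2 ← R2 / (101/470).
R1 ← R1 − 19/47·R2.
R3 ← R3 + 101/470·R2.
R4 ← R4 + 126/235·R2.
R5 ← R5 + 798/235·R2.
Swap R3 and R4.
R3 ← R3 / (-1127/202).
R1 ← R1 − 596/101·R3.
R2 ← R2 + 1570/101·R3.
R5 ← R5 + 52387/1010·R3.
Swap R4 and R5.
R4 ← R4 / (-3931099/56350).
R1 ← R1 − 35787/5635·R4.
R2 ← R2 + 22950/1127·R4.
R3 ← R3 + 4202/5635·R4.
R5 reduces to 0 = 0, so the extra equation is consistent.
Reading off the reduced rows gives u = -3, v = -6, w = 3, s = -2.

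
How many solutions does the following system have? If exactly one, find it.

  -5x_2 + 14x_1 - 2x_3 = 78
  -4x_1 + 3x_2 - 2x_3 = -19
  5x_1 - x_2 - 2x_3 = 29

Row-reduce:
R1 ← R1 / (14).
R2 ← R2 + 4·R1.
R3 ← R3 − 5·R1.
R2 ← R2 / (11/7).
R1 ← R1 + 5/14·R2.
R3 ← R3 − 11/14·R2.
Row 3 reduces to 0 = -1/2, a contradiction. The system is inconsistent.

no solution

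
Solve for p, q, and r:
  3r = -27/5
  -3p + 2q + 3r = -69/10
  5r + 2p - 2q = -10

p = 5/2, q = 3, r = -9/5

Row-reduce the augmented matrix:
Swap R1 and R2.
R1 ← R1 / (-3).
R3 ← R3 − 2·R1.
Swap R2 and R3.
R2 ← R2 / (-2/3).
R1 ← R1 + 2/3·R2.
R3 ← R3 / (3).
R1 ← R1 + 8·R3.
R2 ← R2 + 21/2·R3.
Reading off the reduced rows gives p = 5/2, q = 3, r = -9/5.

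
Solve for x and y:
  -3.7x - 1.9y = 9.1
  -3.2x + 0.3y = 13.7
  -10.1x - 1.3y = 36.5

x = -4, y = 3

Row-reduce the augmented matrix:
R1 ← R1 / (-37/10).
R2 ← R2 + 16/5·R1.
R3 ← R3 + 101/10·R1.
R2 ← R2 / (719/370).
R1 ← R1 − 19/37·R2.
R3 ← R3 − 719/185·R2.
R3 reduces to 0 = 0, so the extra equation is consistent.
Reading off the reduced rows gives x = -4, y = 3.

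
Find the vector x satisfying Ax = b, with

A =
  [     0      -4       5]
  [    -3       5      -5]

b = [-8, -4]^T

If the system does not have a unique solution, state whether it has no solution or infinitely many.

Row-reduce:
Swap R1 and R2.
R1 ← R1 / (-3).
R2 ← R2 / (-4).
R1 ← R1 + 5/3·R2.
Rank is 2 with 3 unknowns, leaving x_3 free.

infinitely many solutions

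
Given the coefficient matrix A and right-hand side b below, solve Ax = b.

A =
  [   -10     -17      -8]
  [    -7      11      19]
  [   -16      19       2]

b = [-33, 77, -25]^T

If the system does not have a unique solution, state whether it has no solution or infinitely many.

Row-reduce the augmented matrix:
R1 ← R1 / (-10).
R2 ← R2 + 7·R1.
R3 ← R3 + 16·R1.
R2 ← R2 / (229/10).
R1 ← R1 − 17/10·R2.
R3 ← R3 − 231/5·R2.
R3 ← R3 / (-7976/229).
R1 ← R1 + 235/229·R3.
R2 ← R2 − 246/229·R3.
Reading off the reduced rows gives x_1 = 1, x_2 = -1, x_3 = 5.

x_1 = 1, x_2 = -1, x_3 = 5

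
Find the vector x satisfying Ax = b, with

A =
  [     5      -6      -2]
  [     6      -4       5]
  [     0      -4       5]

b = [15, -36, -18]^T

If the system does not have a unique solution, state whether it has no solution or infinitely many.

Row-reduce the augmented matrix:
R1 ← R1 / (5).
R2 ← R2 − 6·R1.
R2 ← R2 / (16/5).
R1 ← R1 + 6/5·R2.
R3 ← R3 + 4·R2.
R3 ← R3 / (57/4).
R1 ← R1 − 19/8·R3.
R2 ← R2 − 37/16·R3.
Reading off the reduced rows gives x_1 = -3, x_2 = -3, x_3 = -6.

x_1 = -3, x_2 = -3, x_3 = -6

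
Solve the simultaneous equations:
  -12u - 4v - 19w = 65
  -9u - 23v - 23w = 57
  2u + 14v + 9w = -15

no solution

Row-reduce:
R1 ← R1 / (-12).
R2 ← R2 + 9·R1.
R3 ← R3 − 2·R1.
R2 ← R2 / (-20).
R1 ← R1 − 1/3·R2.
R3 ← R3 − 40/3·R2.
Row 3 reduces to 0 = 4/3, a contradiction. The system is inconsistent.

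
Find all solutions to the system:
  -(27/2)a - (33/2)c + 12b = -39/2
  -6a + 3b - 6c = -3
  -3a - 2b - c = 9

no solution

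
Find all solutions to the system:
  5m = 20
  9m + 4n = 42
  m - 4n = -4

Row-reduce:
R1 ← R1 / (5).
R2 ← R2 − 9·R1.
R3 ← R3 − 1·R1.
R2 ← R2 / (4).
R3 ← R3 + 4·R2.
Row 3 reduces to 0 = -2, a contradiction. The system is inconsistent.

no solution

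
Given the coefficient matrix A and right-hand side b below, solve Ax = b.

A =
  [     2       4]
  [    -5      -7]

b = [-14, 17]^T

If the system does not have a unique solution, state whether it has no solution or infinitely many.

x_1 = 5, x_2 = -6

Row-reduce the augmented matrix:
R1 ← R1 / (2).
R2 ← R2 + 5·R1.
R2 ← R2 / (3).
R1 ← R1 − 2·R2.
Reading off the reduced rows gives x_1 = 5, x_2 = -6.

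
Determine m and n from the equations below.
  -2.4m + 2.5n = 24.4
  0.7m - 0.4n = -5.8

m = -6, n = 4

Row-reduce the augmented matrix:
R1 ← R1 / (-12/5).
R2 ← R2 − 7/10·R1.
R2 ← R2 / (79/240).
R1 ← R1 + 25/24·R2.
Reading off the reduced rows gives m = -6, n = 4.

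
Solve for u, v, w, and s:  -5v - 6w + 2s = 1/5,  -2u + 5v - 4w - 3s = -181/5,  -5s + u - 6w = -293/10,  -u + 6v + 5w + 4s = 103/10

Row-reduce the augmented matrix:
Swap R1 and R2.
R1 ← R1 / (-2).
R3 ← R3 − 1·R1.
R4 ← R4 + 1·R1.
R2 ← R2 / (-5).
R1 ← R1 + 5/2·R2.
R3 ← R3 − 5/2·R2.
R4 ← R4 − 7/2·R2.
R3 ← R3 / (-11).
R1 ← R1 − 5·R3.
R2 ← R2 − 6/5·R3.
R4 ← R4 − 14/5·R3.
R4 ← R4 / (11/2).
R1 ← R1 + 2·R4.
R2 ← R2 + 1·R4.
R3 ← R3 − 1/2·R4.
Reading off the reduced rows gives u = 5/2, v = -11/5, w = 14/5, s = 3.

u = 5/2, v = -11/5, w = 14/5, s = 3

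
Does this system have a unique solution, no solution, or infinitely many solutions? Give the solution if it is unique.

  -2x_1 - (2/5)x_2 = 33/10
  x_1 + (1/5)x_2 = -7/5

no solution

Row-reduce:
R1 ← R1 / (-2).
R2 ← R2 − 1·R1.
Row 2 reduces to 0 = 1/4, a contradiction. The system is inconsistent.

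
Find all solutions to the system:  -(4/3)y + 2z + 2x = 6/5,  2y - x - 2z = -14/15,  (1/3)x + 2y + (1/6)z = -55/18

x = 4/3, y = -8/5, z = -9/5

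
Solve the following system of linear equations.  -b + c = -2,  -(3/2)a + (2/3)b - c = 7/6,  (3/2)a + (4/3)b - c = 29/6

no solution

Row-reduce:
Swap R1 and R2.
R1 ← R1 / (-3/2).
R3 ← R3 − 3/2·R1.
R2 ← R2 / (-1).
R1 ← R1 + 4/9·R2.
R3 ← R3 − 2·R2.
Row 3 reduces to 0 = 2, a contradiction. The system is inconsistent.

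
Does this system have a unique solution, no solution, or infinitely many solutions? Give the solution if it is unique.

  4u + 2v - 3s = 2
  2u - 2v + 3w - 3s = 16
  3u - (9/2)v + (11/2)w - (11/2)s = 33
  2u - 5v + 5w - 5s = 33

no solution

Row-reduce:
R1 ← R1 / (4).
R2 ← R2 − 2·R1.
R3 ← R3 − 3·R1.
R4 ← R4 − 2·R1.
R2 ← R2 / (-3).
R1 ← R1 − 1/2·R2.
R3 ← R3 + 6·R2.
R4 ← R4 + 6·R2.
R3 ← R3 / (-1/2).
R1 ← R1 − 1/2·R3.
R2 ← R2 + 1·R3.
R4 ← R4 + 1·R3.
Row 4 reduces to 0 = -1, a contradiction. The system is inconsistent.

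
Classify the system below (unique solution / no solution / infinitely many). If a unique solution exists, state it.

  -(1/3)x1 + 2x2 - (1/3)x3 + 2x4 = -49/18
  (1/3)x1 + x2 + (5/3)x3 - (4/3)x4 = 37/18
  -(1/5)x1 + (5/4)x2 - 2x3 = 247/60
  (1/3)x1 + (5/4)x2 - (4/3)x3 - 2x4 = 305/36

x1 = 2/3, x2 = 1, x3 = -3/2, x4 = -5/2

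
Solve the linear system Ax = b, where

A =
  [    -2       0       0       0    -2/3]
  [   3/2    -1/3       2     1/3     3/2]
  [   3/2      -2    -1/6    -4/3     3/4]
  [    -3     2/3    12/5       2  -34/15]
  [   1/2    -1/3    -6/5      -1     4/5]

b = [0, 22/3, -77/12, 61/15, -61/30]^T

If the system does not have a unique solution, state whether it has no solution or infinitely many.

infinitely many solutions

Row-reduce:
R1 ← R1 / (-2).
R2 ← R2 − 3/2·R1.
R3 ← R3 − 3/2·R1.
R4 ← R4 + 3·R1.
R5 ← R5 − 1/2·R1.
R2 ← R2 / (-1/3).
R3 ← R3 + 2·R2.
R4 ← R4 − 2/3·R2.
R5 ← R5 + 1/3·R2.
R3 ← R3 / (-73/6).
R2 ← R2 + 6·R3.
R4 ← R4 − 32/5·R3.
R5 ← R5 + 16/5·R3.
R4 ← R4 / (200/219).
R2 ← R2 − 47/73·R4.
R3 ← R3 − 20/73·R4.
R5 ← R5 + 100/219·R4.
Rank is 4 with 5 unknowns, leaving x_5 free.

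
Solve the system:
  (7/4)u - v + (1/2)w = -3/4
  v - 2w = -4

infinitely many solutions

Row-reduce:
R1 ← R1 / (7/4).
R1 ← R1 + 4/7·R2.
Rank is 2 with 3 unknowns, leaving w free.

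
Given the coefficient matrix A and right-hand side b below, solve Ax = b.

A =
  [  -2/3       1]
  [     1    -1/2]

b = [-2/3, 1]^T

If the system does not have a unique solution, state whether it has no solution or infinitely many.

From equation 1: x_2 = -2/3 + 2/3·x_1.
Substitute into equation 2 and solve: x_1 = 1.
Then x_2 = 0.

x_1 = 1, x_2 = 0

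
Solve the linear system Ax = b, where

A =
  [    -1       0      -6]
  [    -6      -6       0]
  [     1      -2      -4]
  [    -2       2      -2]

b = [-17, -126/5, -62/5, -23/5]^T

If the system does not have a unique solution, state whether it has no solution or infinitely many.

x_1 = 2, x_2 = 11/5, x_3 = 5/2

Row-reduce the augmented matrix:
R1 ← R1 / (-1).
R2 ← R2 + 6·R1.
R3 ← R3 − 1·R1.
R4 ← R4 + 2·R1.
R2 ← R2 / (-6).
R3 ← R3 + 2·R2.
R4 ← R4 − 2·R2.
R3 ← R3 / (-22).
R1 ← R1 − 6·R3.
R2 ← R2 + 6·R3.
R4 ← R4 − 22·R3.
R4 reduces to 0 = 0, so the extra equation is consistent.
Reading off the reduced rows gives x_1 = 2, x_2 = 11/5, x_3 = 5/2.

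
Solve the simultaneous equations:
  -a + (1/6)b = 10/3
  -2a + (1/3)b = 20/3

infinitely many solutions

Row-reduce:
R1 ← R1 / (-1).
R2 ← R2 + 2·R1.
Rank is 1 with 2 unknowns, leaving b free.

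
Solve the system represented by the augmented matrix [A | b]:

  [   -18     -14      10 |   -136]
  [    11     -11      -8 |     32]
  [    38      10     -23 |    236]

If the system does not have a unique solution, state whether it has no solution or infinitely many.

Row-reduce:
R1 ← R1 / (-18).
R2 ← R2 − 11·R1.
R3 ← R3 − 38·R1.
R2 ← R2 / (-176/9).
R1 ← R1 − 7/9·R2.
R3 ← R3 + 176/9·R2.
Rank is 2 with 3 unknowns, leaving x_3 free.

infinitely many solutions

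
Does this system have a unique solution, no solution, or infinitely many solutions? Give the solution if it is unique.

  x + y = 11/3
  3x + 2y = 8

Row-reduce the augmented matrix:
R2 ← R2 − 3·R1.
R2 ← R2 / (-1).
R1 ← R1 − 1·R2.
Reading off the reduced rows gives x = 2/3, y = 3.

x = 2/3, y = 3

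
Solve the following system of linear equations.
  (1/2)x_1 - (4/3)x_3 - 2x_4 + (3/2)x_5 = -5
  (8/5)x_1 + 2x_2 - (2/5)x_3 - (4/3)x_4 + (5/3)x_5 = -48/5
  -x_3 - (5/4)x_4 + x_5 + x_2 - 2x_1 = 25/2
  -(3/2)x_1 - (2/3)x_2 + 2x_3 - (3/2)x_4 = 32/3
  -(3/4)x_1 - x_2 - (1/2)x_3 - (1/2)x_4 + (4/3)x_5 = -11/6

Row-reduce the augmented matrix:
R1 ← R1 / (1/2).
R2 ← R2 − 8/5·R1.
R3 ← R3 + 2·R1.
R4 ← R4 + 3/2·R1.
R5 ← R5 + 3/4·R1.
R2 ← R2 / (2).
R3 ← R3 − 1·R2.
R4 ← R4 + 2/3·R2.
R5 ← R5 + 1·R2.
R3 ← R3 / (-124/15).
R1 ← R1 + 8/3·R3.
R2 ← R2 − 29/15·R3.
R4 ← R4 + 32/45·R3.
R5 ← R5 + 17/30·R3.
R4 ← R4 / (-2677/558).
R1 ← R1 + 37/186·R4.
R2 ← R2 + 331/1488·R4.
R3 ← R3 − 707/496·R4.
R5 ← R5 + 473/2976·R4.
R5 ← R5 / (344207/256992).
R1 ← R1 − 663/5354·R5.
R2 ← R2 − 13311/42832·R5.
R3 ← R3 + 9789/42832·R5.
R4 ← R4 + 1517/2677·R5.
Reading off the reduced rows gives x_1 = -6, x_2 = 2, x_3 = 0, x_4 = -2, x_5 = -4.

x_1 = -6, x_2 = 2, x_3 = 0, x_4 = -2, x_5 = -4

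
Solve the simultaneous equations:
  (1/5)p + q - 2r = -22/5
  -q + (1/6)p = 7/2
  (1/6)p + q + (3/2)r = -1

p = 3, q = -3, r = 1

Row-reduce the augmented matrix:
R1 ← R1 / (1/5).
R2 ← R2 − 1/6·R1.
R3 ← R3 − 1/6·R1.
R2 ← R2 / (-11/6).
R1 ← R1 − 5·R2.
R3 ← R3 − 1/6·R2.
R3 ← R3 / (73/22).
R1 ← R1 + 60/11·R3.
R2 ← R2 + 10/11·R3.
Reading off the reduced rows gives p = 3, q = -3, r = 1.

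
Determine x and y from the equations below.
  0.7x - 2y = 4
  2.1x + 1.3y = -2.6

x = 0, y = -2

Row-reduce the augmented matrix:
R1 ← R1 / (7/10).
R2 ← R2 − 21/10·R1.
R2 ← R2 / (73/10).
R1 ← R1 + 20/7·R2.
Reading off the reduced rows gives x = 0, y = -2.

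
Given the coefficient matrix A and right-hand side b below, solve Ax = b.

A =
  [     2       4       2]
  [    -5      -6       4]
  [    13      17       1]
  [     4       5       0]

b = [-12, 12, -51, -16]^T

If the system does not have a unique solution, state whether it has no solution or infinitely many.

Row-reduce:
R1 ← R1 / (2).
R2 ← R2 + 5·R1.
R3 ← R3 − 13·R1.
R4 ← R4 − 4·R1.
R2 ← R2 / (4).
R1 ← R1 − 2·R2.
R3 ← R3 + 9·R2.
R4 ← R4 + 3·R2.
R3 ← R3 / (33/4).
R1 ← R1 + 7/2·R3.
R2 ← R2 − 9/4·R3.
R4 ← R4 − 11/4·R3.
Row 4 reduces to 0 = -1, a contradiction. The system is inconsistent.

no solution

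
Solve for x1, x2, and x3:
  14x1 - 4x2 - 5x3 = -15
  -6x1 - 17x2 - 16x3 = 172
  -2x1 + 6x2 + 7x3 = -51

Row-reduce the augmented matrix:
R1 ← R1 / (14).
R2 ← R2 + 6·R1.
R3 ← R3 + 2·R1.
R2 ← R2 / (-131/7).
R1 ← R1 + 2/7·R2.
R3 ← R3 − 38/7·R2.
R3 ← R3 / (134/131).
R1 ← R1 + 21/262·R3.
R2 ← R2 − 127/131·R3.
Reading off the reduced rows gives x1 = -4, x2 = -4, x3 = -5.

x1 = -4, x2 = -4, x3 = -5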